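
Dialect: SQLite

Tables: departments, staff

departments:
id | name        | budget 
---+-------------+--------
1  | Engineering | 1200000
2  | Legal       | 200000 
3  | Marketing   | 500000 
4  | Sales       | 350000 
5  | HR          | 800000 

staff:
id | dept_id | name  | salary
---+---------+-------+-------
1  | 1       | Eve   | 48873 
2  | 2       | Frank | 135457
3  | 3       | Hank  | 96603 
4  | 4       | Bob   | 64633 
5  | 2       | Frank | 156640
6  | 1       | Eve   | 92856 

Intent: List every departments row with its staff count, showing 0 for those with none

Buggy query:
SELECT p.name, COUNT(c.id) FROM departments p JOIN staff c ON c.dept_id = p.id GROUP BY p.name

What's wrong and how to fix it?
Bug: INNER JOIN drops departments rows that have no matching staff rows

Fix: Use LEFT JOIN so parents without children still appear (COUNT(c.id) gives 0)

Corrected query:
SELECT p.name, COUNT(c.id) FROM departments p LEFT JOIN staff c ON c.dept_id = p.id GROUP BY p.name

Result:
name        | COUNT(c.id)
------------+------------
Engineering | 2          
HR          | 0          
Legal       | 2          
Marketing   | 1          
Sales       | 1          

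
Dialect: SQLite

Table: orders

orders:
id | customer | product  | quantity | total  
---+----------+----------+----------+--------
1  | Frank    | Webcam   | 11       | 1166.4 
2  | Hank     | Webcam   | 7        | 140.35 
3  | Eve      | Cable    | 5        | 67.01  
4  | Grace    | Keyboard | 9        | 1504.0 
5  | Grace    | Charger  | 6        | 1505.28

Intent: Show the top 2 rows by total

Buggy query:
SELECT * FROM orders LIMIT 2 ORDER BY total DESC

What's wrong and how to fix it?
Bug: ORDER BY cannot follow LIMIT; LIMIT is the final clause

Fix: Sort with ORDER BY, then apply LIMIT

Corrected query:
SELECT * FROM orders ORDER BY total DESC LIMIT 2

Result:
id | customer | product  | quantity | total  
---+----------+----------+----------+--------
5  | Grace    | Charger  | 6        | 1505.28
4  | Grace    | Keyboard | 9        | 1504   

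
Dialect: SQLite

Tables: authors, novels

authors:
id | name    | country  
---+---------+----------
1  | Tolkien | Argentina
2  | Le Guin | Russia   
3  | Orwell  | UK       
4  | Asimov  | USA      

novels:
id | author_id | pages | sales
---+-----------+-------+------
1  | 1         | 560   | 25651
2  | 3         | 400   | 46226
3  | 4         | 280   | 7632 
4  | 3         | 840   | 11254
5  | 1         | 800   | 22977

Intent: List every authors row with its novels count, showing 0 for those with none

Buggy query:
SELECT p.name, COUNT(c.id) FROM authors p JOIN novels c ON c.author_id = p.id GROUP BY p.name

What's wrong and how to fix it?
Bug: An inner join excludes parents with zero children

Fix: Switch to LEFT JOIN to retain unmatched parent rows

Corrected query:
SELECT p.name, COUNT(c.id) FROM authors p LEFT JOIN novels c ON c.author_id = p.id GROUP BY p.name

Result:
name    | COUNT(c.id)
--------+------------
Asimov  | 1          
Le Guin | 0          
Orwell  | 2          
Tolkien | 2          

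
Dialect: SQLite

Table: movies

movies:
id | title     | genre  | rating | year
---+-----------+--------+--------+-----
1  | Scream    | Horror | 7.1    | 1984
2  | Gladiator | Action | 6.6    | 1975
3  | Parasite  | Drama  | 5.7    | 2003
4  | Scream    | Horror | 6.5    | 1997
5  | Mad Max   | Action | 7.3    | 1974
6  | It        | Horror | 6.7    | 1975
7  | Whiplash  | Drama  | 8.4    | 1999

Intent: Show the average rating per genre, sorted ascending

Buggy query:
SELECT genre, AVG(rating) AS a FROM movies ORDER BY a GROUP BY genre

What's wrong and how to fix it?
Bug: ORDER BY appears before GROUP BY; SQL clause order requires GROUP BY first

Fix: Reorder: SELECT … FROM … GROUP BY … ORDER BY …

Corrected query:
SELECT genre, AVG(rating) AS a FROM movies GROUP BY genre ORDER BY a

Result:
genre  | a       
-------+---------
Horror | 6.766667
Action | 6.95    
Drama  | 7.05    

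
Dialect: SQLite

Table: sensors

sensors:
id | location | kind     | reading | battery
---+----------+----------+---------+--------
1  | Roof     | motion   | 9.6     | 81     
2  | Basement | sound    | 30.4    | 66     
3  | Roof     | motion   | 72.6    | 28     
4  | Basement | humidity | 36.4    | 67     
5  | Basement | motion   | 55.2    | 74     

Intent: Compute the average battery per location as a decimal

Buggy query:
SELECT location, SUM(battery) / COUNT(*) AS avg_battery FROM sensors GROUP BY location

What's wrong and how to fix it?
Bug: SUM(battery) and COUNT(*) are both integers; the division truncates the fractional part

Fix: Cast one side to REAL so the division keeps the fractional part

Corrected query:
SELECT location, SUM(battery) * 1.0 / COUNT(*) AS avg_battery FROM sensors GROUP BY location

Result:
location | avg_battery
---------+------------
Basement | 69         
Roof     | 54.5       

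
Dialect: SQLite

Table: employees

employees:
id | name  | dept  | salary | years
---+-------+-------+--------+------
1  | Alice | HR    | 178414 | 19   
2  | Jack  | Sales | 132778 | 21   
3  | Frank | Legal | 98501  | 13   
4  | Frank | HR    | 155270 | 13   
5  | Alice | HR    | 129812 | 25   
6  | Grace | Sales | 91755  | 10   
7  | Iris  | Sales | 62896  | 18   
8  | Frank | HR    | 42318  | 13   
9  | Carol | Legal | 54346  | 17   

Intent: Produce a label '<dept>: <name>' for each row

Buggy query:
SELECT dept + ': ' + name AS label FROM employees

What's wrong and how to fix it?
Bug: '+' is numeric addition; on text columns SQLite converts them to 0 instead of concatenating

Fix: Replace + with || to concatenate text

Corrected query:
SELECT dept || ': ' || name AS label FROM employees

Result:
label       
------------
HR: Alice   
Sales: Jack 
Legal: Frank
HR: Frank   
HR: Alice   
Sales: Grace
Sales: Iris 
HR: Frank   
Legal: Carol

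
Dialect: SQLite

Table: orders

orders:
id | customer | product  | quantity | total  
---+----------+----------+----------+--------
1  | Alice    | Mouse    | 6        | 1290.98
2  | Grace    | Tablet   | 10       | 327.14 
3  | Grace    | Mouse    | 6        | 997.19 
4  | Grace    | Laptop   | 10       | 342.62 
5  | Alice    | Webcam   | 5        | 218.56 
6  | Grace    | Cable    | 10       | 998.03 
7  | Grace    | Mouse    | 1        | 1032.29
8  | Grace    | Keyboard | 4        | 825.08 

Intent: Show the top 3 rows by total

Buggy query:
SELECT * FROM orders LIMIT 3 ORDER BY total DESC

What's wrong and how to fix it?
Bug: ORDER BY cannot follow LIMIT; LIMIT is the final clause

Fix: Sort with ORDER BY, then apply LIMIT

Corrected query:
SELECT * FROM orders ORDER BY total DESC LIMIT 3

Result:
id | customer | product | quantity | total  
---+----------+---------+----------+--------
1  | Alice    | Mouse   | 6        | 1290.98
7  | Grace    | Mouse   | 1        | 1032.29
6  | Grace    | Cable   | 10       | 998.03 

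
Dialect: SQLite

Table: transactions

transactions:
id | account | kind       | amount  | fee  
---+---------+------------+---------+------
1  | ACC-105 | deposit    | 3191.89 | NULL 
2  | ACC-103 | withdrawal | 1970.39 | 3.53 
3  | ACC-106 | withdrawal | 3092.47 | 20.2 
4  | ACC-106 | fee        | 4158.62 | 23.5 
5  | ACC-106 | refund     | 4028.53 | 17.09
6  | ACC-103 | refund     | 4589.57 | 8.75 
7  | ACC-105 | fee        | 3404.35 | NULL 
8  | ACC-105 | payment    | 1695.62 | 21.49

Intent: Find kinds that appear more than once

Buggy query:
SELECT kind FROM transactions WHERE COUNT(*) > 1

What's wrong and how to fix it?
Bug: WHERE can't reference COUNT(*); aggregates are computed after WHERE

Fix: GROUP BY kind, then filter groups with HAVING COUNT(*) > 1

Corrected query:
SELECT kind FROM transactions GROUP BY kind HAVING COUNT(*) > 1

Result:
kind      
----------
fee       
refund    
withdrawal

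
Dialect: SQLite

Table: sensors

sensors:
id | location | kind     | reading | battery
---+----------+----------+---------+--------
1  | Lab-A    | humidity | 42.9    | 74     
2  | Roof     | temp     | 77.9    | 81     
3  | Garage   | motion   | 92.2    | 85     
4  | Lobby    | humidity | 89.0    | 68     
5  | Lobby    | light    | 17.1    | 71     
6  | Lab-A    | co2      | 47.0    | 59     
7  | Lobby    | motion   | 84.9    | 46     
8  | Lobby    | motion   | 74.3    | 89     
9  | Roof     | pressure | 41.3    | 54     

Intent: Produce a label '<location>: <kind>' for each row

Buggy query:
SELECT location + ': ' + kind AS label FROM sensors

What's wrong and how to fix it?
Bug: SQLite uses || for string concatenation; + coerces text to numbers (yielding 0)

Fix: Use the || operator for string concatenation

Corrected query:
SELECT location || ': ' || kind AS label FROM sensors

Result:
label          
---------------
Lab-A: humidity
Roof: temp     
Garage: motion 
Lobby: humidity
Lobby: light   
Lab-A: co2     
Lobby: motion  
Lobby: motion  
Roof: pressure 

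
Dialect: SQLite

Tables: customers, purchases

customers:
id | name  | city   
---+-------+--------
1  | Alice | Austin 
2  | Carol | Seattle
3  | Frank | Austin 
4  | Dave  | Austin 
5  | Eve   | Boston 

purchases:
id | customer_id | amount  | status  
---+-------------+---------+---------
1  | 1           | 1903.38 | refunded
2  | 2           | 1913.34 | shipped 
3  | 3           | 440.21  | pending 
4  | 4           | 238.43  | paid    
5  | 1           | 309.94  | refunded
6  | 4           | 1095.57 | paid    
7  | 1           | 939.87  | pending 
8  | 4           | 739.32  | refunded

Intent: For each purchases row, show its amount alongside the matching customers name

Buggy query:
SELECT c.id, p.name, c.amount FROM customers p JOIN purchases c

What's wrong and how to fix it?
Bug: JOIN with no ON clause produces a cartesian product; every purchases row pairs with every customers row

Fix: Add ON c.customer_id = p.id to the JOIN

Corrected query:
SELECT c.id, p.name, c.amount FROM customers p JOIN purchases c ON c.customer_id = p.id

Result:
id | name  | amount 
---+-------+--------
1  | Alice | 1903.38
2  | Carol | 1913.34
3  | Frank | 440.21 
4  | Dave  | 238.43 
5  | Alice | 309.94 
6  | Dave  | 1095.57
7  | Alice | 939.87 
8  | Dave  | 739.32 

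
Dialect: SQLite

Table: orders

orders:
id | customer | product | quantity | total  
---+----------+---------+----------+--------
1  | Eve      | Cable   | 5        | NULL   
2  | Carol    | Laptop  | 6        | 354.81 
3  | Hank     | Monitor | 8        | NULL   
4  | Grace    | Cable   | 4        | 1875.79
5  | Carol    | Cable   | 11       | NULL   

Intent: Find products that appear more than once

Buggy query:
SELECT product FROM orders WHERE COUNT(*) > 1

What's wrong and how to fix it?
Bug: WHERE can't reference COUNT(*); aggregates are computed after WHERE

Fix: GROUP BY product, then filter groups with HAVING COUNT(*) > 1

Corrected query:
SELECT product FROM orders GROUP BY product HAVING COUNT(*) > 1

Result:
product
-------
Cable  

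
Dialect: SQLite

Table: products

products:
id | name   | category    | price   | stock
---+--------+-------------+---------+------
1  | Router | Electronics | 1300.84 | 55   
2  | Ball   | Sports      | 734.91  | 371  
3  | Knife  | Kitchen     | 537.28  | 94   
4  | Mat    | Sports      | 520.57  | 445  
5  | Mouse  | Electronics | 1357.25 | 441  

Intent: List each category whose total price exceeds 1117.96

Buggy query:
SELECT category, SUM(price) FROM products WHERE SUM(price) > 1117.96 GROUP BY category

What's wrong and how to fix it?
Bug: SUM(price) is an aggregate, but WHERE filters rows before aggregation

Fix: Move the aggregate condition to a HAVING clause

Corrected query:
SELECT category, SUM(price) FROM products GROUP BY category HAVING SUM(price) > 1117.96

Result:
category    | SUM(price)
------------+-----------
Electronics | 2658.09   
Sports      | 1255.48   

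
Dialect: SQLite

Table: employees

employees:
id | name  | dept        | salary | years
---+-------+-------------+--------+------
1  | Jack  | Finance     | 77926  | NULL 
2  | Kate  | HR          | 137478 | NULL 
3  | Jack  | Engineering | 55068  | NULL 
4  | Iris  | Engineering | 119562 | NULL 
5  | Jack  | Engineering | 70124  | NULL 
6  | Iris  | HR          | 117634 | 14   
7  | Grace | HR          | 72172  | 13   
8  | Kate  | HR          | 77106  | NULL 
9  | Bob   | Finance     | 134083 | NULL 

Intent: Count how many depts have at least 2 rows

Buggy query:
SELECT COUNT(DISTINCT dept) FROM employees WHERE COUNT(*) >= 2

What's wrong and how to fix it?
Bug: WHERE filters individual rows, not groups, so a group-level COUNT is invalid there

Fix: Use a subquery that GROUPs and filters with HAVING, then count its rows

Corrected query:
SELECT COUNT(*) FROM (SELECT dept FROM employees GROUP BY dept HAVING COUNT(*) >= 2)

Result:
COUNT(*)
--------
3       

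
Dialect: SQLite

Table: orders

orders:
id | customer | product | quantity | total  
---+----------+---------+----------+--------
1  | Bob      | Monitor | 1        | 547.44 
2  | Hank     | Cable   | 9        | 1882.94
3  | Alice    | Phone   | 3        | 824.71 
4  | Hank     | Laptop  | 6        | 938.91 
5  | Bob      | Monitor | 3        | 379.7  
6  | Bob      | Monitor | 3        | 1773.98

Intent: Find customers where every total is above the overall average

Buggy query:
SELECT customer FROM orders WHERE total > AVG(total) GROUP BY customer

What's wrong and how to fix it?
Bug: WHERE evaluates per row before aggregation, so AVG() is unavailable

Fix: Compute the overall average in a scalar subquery and compare each group's MIN against it in HAVING

Corrected query:
SELECT customer FROM orders GROUP BY customer HAVING MIN(total) > (SELECT AVG(total) FROM orders)

Result:
(no rows)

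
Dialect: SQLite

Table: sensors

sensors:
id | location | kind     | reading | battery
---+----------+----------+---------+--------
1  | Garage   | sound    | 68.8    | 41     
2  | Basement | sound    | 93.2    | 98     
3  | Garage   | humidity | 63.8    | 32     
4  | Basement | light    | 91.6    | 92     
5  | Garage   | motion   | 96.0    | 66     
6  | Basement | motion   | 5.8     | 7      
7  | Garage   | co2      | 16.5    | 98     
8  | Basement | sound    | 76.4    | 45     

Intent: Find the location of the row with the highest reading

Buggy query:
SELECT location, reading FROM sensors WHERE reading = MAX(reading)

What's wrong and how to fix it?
Bug: MAX(reading) is an aggregate and cannot be used directly in WHERE

Fix: Wrap MAX in a scalar subquery so WHERE compares against a single value

Corrected query:
SELECT location, reading FROM sensors WHERE reading = (SELECT MAX(reading) FROM sensors)

Result:
location | reading
---------+--------
Garage   | 96     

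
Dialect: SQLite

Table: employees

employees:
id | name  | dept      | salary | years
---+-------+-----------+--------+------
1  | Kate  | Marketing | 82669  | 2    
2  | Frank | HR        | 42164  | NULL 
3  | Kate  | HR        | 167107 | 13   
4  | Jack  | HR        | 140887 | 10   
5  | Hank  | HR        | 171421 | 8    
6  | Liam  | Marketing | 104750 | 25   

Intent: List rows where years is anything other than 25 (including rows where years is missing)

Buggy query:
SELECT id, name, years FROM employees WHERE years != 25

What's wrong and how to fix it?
Bug: 'years != 25' is unknown when years is NULL, so NULL rows are silently excluded

Fix: Handle NULL separately with IS NULL alongside the inequality

Corrected query:
SELECT id, name, years FROM employees WHERE years != 25 OR years IS NULL

Result:
id | name  | years
---+-------+------
1  | Kate  | 2    
2  | Frank | NULL 
3  | Kate  | 13   
4  | Jack  | 10   
5  | Hank  | 8    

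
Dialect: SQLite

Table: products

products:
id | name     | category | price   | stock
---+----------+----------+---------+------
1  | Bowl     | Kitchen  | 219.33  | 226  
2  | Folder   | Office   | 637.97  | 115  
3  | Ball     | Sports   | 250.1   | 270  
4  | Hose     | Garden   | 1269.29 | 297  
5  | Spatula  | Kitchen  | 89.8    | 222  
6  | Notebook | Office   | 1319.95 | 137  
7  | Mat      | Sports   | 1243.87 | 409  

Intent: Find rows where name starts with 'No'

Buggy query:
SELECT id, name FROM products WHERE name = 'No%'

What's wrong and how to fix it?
Bug: Wildcards only work with LIKE; '=' treats '%' as a literal character

Fix: Use LIKE for wildcard pattern matching

Corrected query:
SELECT id, name FROM products WHERE name LIKE 'No%'

Result:
id | name    
---+---------
6  | Notebook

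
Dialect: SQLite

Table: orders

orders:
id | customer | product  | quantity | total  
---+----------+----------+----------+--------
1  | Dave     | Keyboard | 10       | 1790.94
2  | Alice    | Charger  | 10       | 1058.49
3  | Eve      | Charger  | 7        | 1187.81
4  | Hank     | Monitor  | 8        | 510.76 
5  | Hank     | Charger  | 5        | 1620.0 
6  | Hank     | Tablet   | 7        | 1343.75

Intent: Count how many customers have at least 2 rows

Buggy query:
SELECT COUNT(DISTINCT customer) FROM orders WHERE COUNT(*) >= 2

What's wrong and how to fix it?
Bug: WHERE filters individual rows, not groups, so a group-level COUNT is invalid there

Fix: Use a subquery that GROUPs and filters with HAVING, then count its rows

Corrected query:
SELECT COUNT(*) FROM (SELECT customer FROM orders GROUP BY customer HAVING COUNT(*) >= 2)

Result:
COUNT(*)
--------
1       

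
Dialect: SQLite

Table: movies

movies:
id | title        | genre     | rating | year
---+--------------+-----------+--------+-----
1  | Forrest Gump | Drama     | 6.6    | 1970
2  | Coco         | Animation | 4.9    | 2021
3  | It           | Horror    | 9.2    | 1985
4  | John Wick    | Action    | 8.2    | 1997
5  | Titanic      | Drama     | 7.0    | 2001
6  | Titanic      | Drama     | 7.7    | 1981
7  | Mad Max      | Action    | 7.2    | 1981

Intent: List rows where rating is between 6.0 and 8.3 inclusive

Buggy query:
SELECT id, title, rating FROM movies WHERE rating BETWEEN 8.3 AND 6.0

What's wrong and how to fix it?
Bug: BETWEEN expects the lower bound first; with 8.3 AND 6.0 the range is empty

Fix: Swap the bounds so the smaller value comes first

Corrected query:
SELECT id, title, rating FROM movies WHERE rating BETWEEN 6.0 AND 8.3

Result:
id | title        | rating
---+--------------+-------
1  | Forrest Gump | 6.6   
4  | John Wick    | 8.2   
5  | Titanic      | 7     
6  | Titanic      | 7.7   
7  | Mad Max      | 7.2   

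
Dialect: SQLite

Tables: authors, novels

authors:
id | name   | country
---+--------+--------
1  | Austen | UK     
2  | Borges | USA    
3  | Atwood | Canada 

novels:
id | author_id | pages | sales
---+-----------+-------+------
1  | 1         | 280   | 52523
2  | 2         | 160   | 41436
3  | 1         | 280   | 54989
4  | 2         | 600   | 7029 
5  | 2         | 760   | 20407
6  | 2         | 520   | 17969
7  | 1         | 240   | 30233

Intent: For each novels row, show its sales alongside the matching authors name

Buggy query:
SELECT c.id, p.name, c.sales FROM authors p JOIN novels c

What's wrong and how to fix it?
Bug: Missing join condition: each novels row is matched to all authors rows instead of just its own

Fix: Add ON c.author_id = p.id to the JOIN

Corrected query:
SELECT c.id, p.name, c.sales FROM authors p JOIN novels c ON c.author_id = p.id

Result:
id | name   | sales
---+--------+------
1  | Austen | 52523
2  | Borges | 41436
3  | Austen | 54989
4  | Borges | 7029 
5  | Borges | 20407
6  | Borges | 17969
7  | Austen | 30233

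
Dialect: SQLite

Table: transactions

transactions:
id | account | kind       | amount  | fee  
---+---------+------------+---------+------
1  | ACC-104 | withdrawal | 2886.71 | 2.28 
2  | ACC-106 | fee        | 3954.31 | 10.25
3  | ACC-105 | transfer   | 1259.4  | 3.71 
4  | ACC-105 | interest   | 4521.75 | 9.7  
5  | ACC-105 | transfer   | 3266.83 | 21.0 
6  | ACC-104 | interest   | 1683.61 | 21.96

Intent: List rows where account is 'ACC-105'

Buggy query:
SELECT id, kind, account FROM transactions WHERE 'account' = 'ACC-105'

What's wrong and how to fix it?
Bug: 'account' in single quotes is a string literal, not the column; the comparison is literal-vs-literal and never true

Fix: Remove the quotes around the column name (or use double quotes for an identifier)

Corrected query:
SELECT id, kind, account FROM transactions WHERE account = 'ACC-105'

Result:
id | kind     | account
---+----------+--------
3  | transfer | ACC-105
4  | interest | ACC-105
5  | transfer | ACC-105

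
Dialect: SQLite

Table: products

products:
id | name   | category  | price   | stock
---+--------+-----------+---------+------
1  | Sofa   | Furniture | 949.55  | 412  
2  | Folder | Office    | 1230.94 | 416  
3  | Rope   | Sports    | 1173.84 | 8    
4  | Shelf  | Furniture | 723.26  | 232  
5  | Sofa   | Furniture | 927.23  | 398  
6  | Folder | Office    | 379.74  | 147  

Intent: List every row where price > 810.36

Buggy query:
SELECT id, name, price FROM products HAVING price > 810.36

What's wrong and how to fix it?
Bug: This is a non-aggregate query (no GROUP BY, no aggregates), so in SQLite the HAVING clause is invalid here; a row-level condition belongs in WHERE

Fix: Replace HAVING with WHERE since the condition applies to individual rows

Corrected query:
SELECT id, name, price FROM products WHERE price > 810.36

Result:
id | name   | price  
---+--------+--------
1  | Sofa   | 949.55 
2  | Folder | 1230.94
3  | Rope   | 1173.84
5  | Sofa   | 927.23 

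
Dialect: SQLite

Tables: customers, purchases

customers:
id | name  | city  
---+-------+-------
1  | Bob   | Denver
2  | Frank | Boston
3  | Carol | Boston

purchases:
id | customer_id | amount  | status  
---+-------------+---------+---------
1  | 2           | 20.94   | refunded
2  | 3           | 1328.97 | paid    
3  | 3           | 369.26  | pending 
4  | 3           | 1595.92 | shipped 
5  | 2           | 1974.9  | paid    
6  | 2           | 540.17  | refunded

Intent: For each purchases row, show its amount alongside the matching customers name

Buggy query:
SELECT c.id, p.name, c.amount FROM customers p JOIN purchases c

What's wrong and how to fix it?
Bug: JOIN with no ON clause produces a cartesian product; every purchases row pairs with every customers row

Fix: Add ON c.customer_id = p.id to the JOIN

Corrected query:
SELECT c.id, p.name, c.amount FROM customers p JOIN purchases c ON c.customer_id = p.id

Result:
id | name  | amount 
---+-------+--------
1  | Frank | 20.94  
2  | Carol | 1328.97
3  | Carol | 369.26 
4  | Carol | 1595.92
5  | Frank | 1974.9 
6  | Frank | 540.17 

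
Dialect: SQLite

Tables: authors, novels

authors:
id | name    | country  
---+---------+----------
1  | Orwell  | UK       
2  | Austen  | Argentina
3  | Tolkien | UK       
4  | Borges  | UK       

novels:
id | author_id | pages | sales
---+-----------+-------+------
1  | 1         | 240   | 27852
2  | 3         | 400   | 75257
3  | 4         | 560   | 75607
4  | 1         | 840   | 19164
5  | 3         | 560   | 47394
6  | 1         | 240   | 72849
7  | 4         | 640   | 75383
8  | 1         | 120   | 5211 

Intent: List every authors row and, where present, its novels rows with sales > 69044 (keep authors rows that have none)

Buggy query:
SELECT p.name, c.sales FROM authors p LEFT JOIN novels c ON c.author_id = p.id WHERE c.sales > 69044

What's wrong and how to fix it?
Bug: A WHERE condition on the right-hand table after LEFT JOIN drops unmatched parents

Fix: Put 'c.sales > 69044' in the JOIN's ON clause instead of WHERE

Corrected query:
SELECT p.name, c.sales FROM authors p LEFT JOIN novels c ON c.author_id = p.id AND c.sales > 69044

Result:
name    | sales
--------+------
Orwell  | 72849
Austen  | NULL 
Tolkien | 75257
Borges  | 75383
Borges  | 75607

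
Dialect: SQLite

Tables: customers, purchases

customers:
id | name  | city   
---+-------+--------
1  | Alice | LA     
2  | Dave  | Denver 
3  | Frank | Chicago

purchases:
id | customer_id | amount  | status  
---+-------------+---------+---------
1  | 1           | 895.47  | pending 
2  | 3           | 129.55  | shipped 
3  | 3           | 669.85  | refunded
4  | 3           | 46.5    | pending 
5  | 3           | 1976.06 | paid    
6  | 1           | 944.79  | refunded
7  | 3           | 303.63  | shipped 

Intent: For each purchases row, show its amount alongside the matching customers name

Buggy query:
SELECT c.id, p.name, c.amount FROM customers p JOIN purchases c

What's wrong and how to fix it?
Bug: JOIN with no ON clause produces a cartesian product; every purchases row pairs with every customers row

Fix: Specify the join condition linking the foreign key to the parent id

Corrected query:
SELECT c.id, p.name, c.amount FROM customers p JOIN purchases c ON c.customer_id = p.id

Result:
id | name  | amount 
---+-------+--------
1  | Alice | 895.47 
2  | Frank | 129.55 
3  | Frank | 669.85 
4  | Frank | 46.5   
5  | Frank | 1976.06
6  | Alice | 944.79 
7  | Frank | 303.63 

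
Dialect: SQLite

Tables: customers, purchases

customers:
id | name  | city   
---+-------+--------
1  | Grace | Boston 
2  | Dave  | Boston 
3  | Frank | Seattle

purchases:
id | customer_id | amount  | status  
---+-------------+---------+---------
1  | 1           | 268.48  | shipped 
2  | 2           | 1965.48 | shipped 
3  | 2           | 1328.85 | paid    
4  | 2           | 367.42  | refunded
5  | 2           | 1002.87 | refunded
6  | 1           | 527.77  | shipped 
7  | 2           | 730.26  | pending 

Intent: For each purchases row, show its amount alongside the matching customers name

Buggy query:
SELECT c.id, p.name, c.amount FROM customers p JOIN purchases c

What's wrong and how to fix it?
Bug: Missing join condition: each purchases row is matched to all customers rows instead of just its own

Fix: Add ON c.customer_id = p.id to the JOIN

Corrected query:
SELECT c.id, p.name, c.amount FROM customers p JOIN purchases c ON c.customer_id = p.id

Result:
id | name  | amount 
---+-------+--------
1  | Grace | 268.48 
2  | Dave  | 1965.48
3  | Dave  | 1328.85
4  | Dave  | 367.42 
5  | Dave  | 1002.87
6  | Grace | 527.77 
7  | Dave  | 730.26 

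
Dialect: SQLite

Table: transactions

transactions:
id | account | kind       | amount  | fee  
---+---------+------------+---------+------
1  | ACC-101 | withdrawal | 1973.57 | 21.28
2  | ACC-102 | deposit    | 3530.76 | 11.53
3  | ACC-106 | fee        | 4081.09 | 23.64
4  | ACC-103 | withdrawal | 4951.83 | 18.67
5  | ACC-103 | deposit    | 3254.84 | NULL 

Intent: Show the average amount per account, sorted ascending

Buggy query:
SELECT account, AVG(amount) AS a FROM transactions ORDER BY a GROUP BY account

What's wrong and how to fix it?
Bug: GROUP BY must precede ORDER BY

Fix: Move ORDER BY to the end, after GROUP BY

Corrected query:
SELECT account, AVG(amount) AS a FROM transactions GROUP BY account ORDER BY a

Result:
account | a       
--------+---------
ACC-101 | 1973.57 
ACC-102 | 3530.76 
ACC-106 | 4081.09 
ACC-103 | 4103.335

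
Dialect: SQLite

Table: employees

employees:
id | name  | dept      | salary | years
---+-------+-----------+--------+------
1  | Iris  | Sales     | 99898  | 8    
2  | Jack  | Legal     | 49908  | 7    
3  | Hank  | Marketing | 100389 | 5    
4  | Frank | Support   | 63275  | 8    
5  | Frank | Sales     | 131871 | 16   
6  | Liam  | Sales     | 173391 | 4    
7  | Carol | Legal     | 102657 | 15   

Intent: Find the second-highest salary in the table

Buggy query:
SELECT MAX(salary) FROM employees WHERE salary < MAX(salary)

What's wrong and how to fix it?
Bug: MAX(salary) on the right of the comparison is an aggregate-in-WHERE error

Fix: Compute the overall MAX in a subquery, then take MAX of rows below it

Corrected query:
SELECT MAX(salary) FROM employees WHERE salary < (SELECT MAX(salary) FROM employees)

Result:
MAX(salary)
-----------
131871     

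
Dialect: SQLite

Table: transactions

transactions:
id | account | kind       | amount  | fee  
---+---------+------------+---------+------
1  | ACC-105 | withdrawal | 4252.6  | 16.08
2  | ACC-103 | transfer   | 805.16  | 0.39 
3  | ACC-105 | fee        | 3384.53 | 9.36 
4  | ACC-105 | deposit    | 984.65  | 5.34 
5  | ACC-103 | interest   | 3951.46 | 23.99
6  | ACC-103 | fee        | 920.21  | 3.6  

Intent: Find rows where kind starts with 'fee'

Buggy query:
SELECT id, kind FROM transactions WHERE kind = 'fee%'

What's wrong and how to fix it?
Bug: Wildcards only work with LIKE; '=' treats '%' as a literal character

Fix: Use LIKE for wildcard pattern matching

Corrected query:
SELECT id, kind FROM transactions WHERE kind LIKE 'fee%'

Result:
id | kind
---+-----
3  | fee 
6  | fee 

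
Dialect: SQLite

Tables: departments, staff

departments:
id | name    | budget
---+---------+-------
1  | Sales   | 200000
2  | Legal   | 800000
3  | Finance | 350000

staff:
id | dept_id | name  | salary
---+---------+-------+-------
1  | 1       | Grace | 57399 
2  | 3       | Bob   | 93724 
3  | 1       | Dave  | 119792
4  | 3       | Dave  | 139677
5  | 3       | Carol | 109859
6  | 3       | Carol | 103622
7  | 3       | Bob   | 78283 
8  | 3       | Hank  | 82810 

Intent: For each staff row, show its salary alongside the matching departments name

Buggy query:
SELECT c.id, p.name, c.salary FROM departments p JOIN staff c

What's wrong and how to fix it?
Bug: JOIN with no ON clause produces a cartesian product; every staff row pairs with every departments row

Fix: Add ON c.dept_id = p.id to the JOIN

Corrected query:
SELECT c.id, p.name, c.salary FROM departments p JOIN staff c ON c.dept_id = p.id

Result:
id | name    | salary
---+---------+-------
1  | Sales   | 57399 
2  | Finance | 93724 
3  | Sales   | 119792
4  | Finance | 139677
5  | Finance | 109859
6  | Finance | 103622
7  | Finance | 78283 
8  | Finance | 82810 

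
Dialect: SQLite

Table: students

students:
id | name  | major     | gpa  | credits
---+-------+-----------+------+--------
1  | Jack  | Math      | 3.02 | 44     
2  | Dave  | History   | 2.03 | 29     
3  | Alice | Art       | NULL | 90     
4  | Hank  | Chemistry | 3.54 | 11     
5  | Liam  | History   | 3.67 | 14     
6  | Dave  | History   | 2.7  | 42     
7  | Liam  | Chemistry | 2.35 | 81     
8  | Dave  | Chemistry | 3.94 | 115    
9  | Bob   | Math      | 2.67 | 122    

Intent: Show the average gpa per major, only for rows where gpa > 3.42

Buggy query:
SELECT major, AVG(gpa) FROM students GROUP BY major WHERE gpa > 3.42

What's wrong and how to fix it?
Bug: WHERE cannot follow GROUP BY

Fix: Move the WHERE clause before GROUP BY

Corrected query:
SELECT major, AVG(gpa) FROM students WHERE gpa > 3.42 GROUP BY major

Result:
major     | AVG(gpa)
----------+---------
Chemistry | 3.74    
History   | 3.67    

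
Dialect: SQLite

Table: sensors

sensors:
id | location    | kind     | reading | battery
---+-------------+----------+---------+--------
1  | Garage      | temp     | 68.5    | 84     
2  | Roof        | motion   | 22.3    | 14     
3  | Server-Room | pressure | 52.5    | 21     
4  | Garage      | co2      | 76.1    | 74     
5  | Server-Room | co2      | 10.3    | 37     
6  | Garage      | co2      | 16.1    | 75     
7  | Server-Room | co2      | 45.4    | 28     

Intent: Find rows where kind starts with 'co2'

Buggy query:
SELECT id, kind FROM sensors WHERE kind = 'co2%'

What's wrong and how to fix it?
Bug: Wildcards only work with LIKE; '=' treats '%' as a literal character

Fix: Use LIKE for wildcard pattern matching

Corrected query:
SELECT id, kind FROM sensors WHERE kind LIKE 'co2%'

Result:
id | kind
---+-----
4  | co2 
5  | co2 
6  | co2 
7  | co2 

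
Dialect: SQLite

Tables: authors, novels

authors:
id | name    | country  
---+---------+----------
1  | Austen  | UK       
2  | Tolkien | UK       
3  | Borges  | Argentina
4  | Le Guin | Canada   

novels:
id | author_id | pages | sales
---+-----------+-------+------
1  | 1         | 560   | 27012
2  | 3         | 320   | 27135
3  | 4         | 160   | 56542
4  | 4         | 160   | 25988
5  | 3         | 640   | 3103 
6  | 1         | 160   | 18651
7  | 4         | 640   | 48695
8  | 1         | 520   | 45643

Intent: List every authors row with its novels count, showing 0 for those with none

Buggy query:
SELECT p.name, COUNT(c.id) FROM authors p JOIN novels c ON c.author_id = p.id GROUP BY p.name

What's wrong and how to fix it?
Bug: INNER JOIN drops authors rows that have no matching novels rows

Fix: Use LEFT JOIN so parents without children still appear (COUNT(c.id) gives 0)

Corrected query:
SELECT p.name, COUNT(c.id) FROM authors p LEFT JOIN novels c ON c.author_id = p.id GROUP BY p.name

Result:
name    | COUNT(c.id)
--------+------------
Austen  | 3          
Borges  | 2          
Le Guin | 3          
Tolkien | 0          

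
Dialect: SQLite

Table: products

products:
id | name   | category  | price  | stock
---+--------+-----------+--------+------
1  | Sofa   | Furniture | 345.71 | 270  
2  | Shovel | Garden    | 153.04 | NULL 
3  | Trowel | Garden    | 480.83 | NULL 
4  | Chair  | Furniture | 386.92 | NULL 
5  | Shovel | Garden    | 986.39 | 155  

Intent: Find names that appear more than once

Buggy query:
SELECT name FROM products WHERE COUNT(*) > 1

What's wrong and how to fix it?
Bug: COUNT(*) is an aggregate and cannot be used in WHERE

Fix: Group first, then use HAVING for the count condition

Corrected query:
SELECT name FROM products GROUP BY name HAVING COUNT(*) > 1

Result:
name  
------
Shovel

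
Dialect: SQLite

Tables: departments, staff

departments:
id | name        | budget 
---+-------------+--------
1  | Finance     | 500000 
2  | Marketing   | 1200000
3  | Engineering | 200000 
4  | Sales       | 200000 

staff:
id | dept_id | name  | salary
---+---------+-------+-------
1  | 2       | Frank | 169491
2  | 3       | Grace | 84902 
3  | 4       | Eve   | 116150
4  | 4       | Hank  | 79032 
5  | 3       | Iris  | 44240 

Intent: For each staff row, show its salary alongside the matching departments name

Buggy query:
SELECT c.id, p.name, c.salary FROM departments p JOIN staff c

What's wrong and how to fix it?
Bug: JOIN with no ON clause produces a cartesian product; every staff row pairs with every departments row

Fix: Add ON c.dept_id = p.id to the JOIN

Corrected query:
SELECT c.id, p.name, c.salary FROM departments p JOIN staff c ON c.dept_id = p.id

Result:
id | name        | salary
---+-------------+-------
1  | Marketing   | 169491
2  | Engineering | 84902 
3  | Sales       | 116150
4  | Sales       | 79032 
5  | Engineering | 44240 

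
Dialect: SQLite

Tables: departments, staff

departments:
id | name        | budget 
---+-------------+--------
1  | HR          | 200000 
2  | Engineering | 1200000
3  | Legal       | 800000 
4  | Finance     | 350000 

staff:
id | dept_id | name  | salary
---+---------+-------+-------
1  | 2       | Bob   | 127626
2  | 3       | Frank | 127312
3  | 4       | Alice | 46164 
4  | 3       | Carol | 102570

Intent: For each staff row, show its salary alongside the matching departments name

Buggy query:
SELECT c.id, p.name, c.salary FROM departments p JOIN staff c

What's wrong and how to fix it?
Bug: JOIN with no ON clause produces a cartesian product; every staff row pairs with every departments row

Fix: Add ON c.dept_id = p.id to the JOIN

Corrected query:
SELECT c.id, p.name, c.salary FROM departments p JOIN staff c ON c.dept_id = p.id

Result:
id | name        | salary
---+-------------+-------
1  | Engineering | 127626
2  | Legal       | 127312
3  | Finance     | 46164 
4  | Legal       | 102570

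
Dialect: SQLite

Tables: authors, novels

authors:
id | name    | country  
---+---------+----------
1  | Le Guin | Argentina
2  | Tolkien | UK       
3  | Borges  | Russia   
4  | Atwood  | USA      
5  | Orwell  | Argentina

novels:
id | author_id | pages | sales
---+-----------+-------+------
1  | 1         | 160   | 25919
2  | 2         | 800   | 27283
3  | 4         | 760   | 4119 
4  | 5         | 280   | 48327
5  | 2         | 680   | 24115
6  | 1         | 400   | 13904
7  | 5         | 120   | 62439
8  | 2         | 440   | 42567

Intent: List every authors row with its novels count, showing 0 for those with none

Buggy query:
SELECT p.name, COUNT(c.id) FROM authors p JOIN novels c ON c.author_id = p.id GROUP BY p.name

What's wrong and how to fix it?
Bug: An inner join excludes parents with zero children

Fix: Switch to LEFT JOIN to retain unmatched parent rows

Corrected query:
SELECT p.name, COUNT(c.id) FROM authors p LEFT JOIN novels c ON c.author_id = p.id GROUP BY p.name

Result:
name    | COUNT(c.id)
--------+------------
Atwood  | 1          
Borges  | 0          
Le Guin | 2          
Orwell  | 2          
Tolkien | 3          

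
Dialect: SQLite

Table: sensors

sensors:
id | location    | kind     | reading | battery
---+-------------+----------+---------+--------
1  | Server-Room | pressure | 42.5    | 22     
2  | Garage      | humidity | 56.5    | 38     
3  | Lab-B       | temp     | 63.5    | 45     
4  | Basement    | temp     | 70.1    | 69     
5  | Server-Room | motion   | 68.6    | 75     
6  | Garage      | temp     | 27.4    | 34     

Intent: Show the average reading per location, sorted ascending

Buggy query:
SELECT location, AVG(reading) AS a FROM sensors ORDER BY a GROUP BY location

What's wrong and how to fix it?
Bug: GROUP BY must precede ORDER BY

Fix: Reorder: SELECT … FROM … GROUP BY … ORDER BY …

Corrected query:
SELECT location, AVG(reading) AS a FROM sensors GROUP BY location ORDER BY a

Result:
location    | a    
------------+------
Garage      | 41.95
Server-Room | 55.55
Lab-B       | 63.5 
Basement    | 70.1 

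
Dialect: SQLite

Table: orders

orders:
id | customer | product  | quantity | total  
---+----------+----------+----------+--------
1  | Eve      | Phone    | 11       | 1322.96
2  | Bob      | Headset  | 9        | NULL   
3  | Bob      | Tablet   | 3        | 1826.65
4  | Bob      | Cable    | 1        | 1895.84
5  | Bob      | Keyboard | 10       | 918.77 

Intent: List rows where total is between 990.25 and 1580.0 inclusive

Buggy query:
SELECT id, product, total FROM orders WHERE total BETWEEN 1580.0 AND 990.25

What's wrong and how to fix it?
Bug: BETWEEN expects the lower bound first; with 1580.0 AND 990.25 the range is empty

Fix: Write BETWEEN 990.25 AND 1580.0

Corrected query:
SELECT id, product, total FROM orders WHERE total BETWEEN 990.25 AND 1580.0

Result:
id | product | total  
---+---------+--------
1  | Phone   | 1322.96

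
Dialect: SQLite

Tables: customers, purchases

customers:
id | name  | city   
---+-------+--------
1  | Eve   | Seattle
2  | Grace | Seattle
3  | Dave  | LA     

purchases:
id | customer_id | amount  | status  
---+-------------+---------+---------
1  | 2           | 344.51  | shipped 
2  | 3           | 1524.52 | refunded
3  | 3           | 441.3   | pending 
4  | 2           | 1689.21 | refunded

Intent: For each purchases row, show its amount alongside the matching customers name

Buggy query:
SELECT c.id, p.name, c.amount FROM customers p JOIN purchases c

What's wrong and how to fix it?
Bug: Missing join condition: each purchases row is matched to all customers rows instead of just its own

Fix: Add ON c.customer_id = p.id to the JOIN

Corrected query:
SELECT c.id, p.name, c.amount FROM customers p JOIN purchases c ON c.customer_id = p.id

Result:
id | name  | amount 
---+-------+--------
1  | Grace | 344.51 
2  | Dave  | 1524.52
3  | Dave  | 441.3  
4  | Grace | 1689.21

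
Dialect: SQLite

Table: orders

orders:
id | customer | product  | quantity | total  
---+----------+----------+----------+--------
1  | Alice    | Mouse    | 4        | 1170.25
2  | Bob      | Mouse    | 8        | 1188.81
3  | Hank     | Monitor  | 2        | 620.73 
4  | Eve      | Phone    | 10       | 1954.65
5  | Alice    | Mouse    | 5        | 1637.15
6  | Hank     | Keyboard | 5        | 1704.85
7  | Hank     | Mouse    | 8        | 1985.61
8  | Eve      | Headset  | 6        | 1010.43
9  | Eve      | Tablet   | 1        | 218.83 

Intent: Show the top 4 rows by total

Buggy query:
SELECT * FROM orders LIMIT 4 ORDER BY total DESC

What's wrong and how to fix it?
Bug: ORDER BY cannot follow LIMIT; LIMIT is the final clause

Fix: Sort with ORDER BY, then apply LIMIT

Corrected query:
SELECT * FROM orders ORDER BY total DESC LIMIT 4

Result:
id | customer | product  | quantity | total  
---+----------+----------+----------+--------
7  | Hank     | Mouse    | 8        | 1985.61
4  | Eve      | Phone    | 10       | 1954.65
6  | Hank     | Keyboard | 5        | 1704.85
5  | Alice    | Mouse    | 5        | 1637.15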